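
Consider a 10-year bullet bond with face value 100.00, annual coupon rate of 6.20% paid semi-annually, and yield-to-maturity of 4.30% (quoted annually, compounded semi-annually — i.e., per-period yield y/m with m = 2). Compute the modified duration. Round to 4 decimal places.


Coupon per period c = face * coupon_rate / m = 3.100000
Periods per year m = 2; per-period yield y/m = 0.021500
Number of cashflows N = 20
Cashflows (t years, CF_t, discount factor 1/(1+y/m)^(m*t), PV):
  t = 0.5000: CF_t = 3.100000, DF = 0.978953, PV = 3.034753
  t = 1.0000: CF_t = 3.100000, DF = 0.958348, PV = 2.970879
  t = 1.5000: CF_t = 3.100000, DF = 0.938177, PV = 2.908349
  t = 2.0000: CF_t = 3.100000, DF = 0.918431, PV = 2.847136
  t = 2.5000: CF_t = 3.100000, DF = 0.899100, PV = 2.787211
  t = 3.0000: CF_t = 3.100000, DF = 0.880177, PV = 2.728547
  t = 3.5000: CF_t = 3.100000, DF = 0.861651, PV = 2.671118
  t = 4.0000: CF_t = 3.100000, DF = 0.843515, PV = 2.614898
  t = 4.5000: CF_t = 3.100000, DF = 0.825762, PV = 2.559861
  t = 5.0000: CF_t = 3.100000, DF = 0.808381, PV = 2.505982
  t = 5.5000: CF_t = 3.100000, DF = 0.791367, PV = 2.453238
  t = 6.0000: CF_t = 3.100000, DF = 0.774711, PV = 2.401603
  t = 6.5000: CF_t = 3.100000, DF = 0.758405, PV = 2.351055
  t = 7.0000: CF_t = 3.100000, DF = 0.742442, PV = 2.301572
  t = 7.5000: CF_t = 3.100000, DF = 0.726816, PV = 2.253129
  t = 8.0000: CF_t = 3.100000, DF = 0.711518, PV = 2.205707
  t = 8.5000: CF_t = 3.100000, DF = 0.696543, PV = 2.159282
  t = 9.0000: CF_t = 3.100000, DF = 0.681882, PV = 2.113835
  t = 9.5000: CF_t = 3.100000, DF = 0.667530, PV = 2.069344
  t = 10.0000: CF_t = 103.100000, DF = 0.653480, PV = 67.373831
Price P = sum_t PV_t = 115.311330
First compute Macaulay numerator sum_t t * PV_t:
  t * PV_t at t = 0.5000: 1.517376
  t * PV_t at t = 1.0000: 2.970879
  t * PV_t at t = 1.5000: 4.362524
  t * PV_t at t = 2.0000: 5.694272
  t * PV_t at t = 2.5000: 6.968027
  t * PV_t at t = 3.0000: 8.185642
  t * PV_t at t = 3.5000: 9.348913
  t * PV_t at t = 4.0000: 10.459591
  t * PV_t at t = 4.5000: 11.519374
  t * PV_t at t = 5.0000: 12.529911
  t * PV_t at t = 5.5000: 13.492807
  t * PV_t at t = 6.0000: 14.409619
  t * PV_t at t = 6.5000: 15.281860
  t * PV_t at t = 7.0000: 16.111002
  t * PV_t at t = 7.5000: 16.898470
  t * PV_t at t = 8.0000: 17.645653
  t * PV_t at t = 8.5000: 18.353898
  t * PV_t at t = 9.0000: 19.024512
  t * PV_t at t = 9.5000: 19.658766
  t * PV_t at t = 10.0000: 673.738315
Macaulay duration D = 898.171412 / 115.311330 = 7.789099
Modified duration = D / (1 + y/m) = 7.789099 / (1 + 0.021500) = 7.625158

Answer: Modified duration = 7.6252


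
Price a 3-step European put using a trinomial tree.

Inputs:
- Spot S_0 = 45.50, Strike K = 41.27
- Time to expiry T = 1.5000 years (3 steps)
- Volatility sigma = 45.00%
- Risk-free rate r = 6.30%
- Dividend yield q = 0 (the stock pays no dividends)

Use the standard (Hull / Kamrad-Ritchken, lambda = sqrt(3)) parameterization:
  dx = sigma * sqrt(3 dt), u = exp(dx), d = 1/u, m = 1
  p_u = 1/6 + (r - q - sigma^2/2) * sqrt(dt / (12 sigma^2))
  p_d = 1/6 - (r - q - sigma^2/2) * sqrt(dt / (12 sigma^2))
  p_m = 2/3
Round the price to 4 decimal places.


Answer: Price = V(0,0) = 5.3634

Derivation:
dt = T/N = 0.500000; dx = sigma*sqrt(3*dt) = 0.551135
u = exp(dx) = 1.735222; d = 1/u = 0.576295
p_u = 0.149316, p_m = 0.666667, p_d = 0.184017
Discount per step: exp(-r*dt) = 0.968991
Stock lattice S(k, j) with j the centered position index:
  k=0: S(0,+0) = 45.5000
  k=1: S(1,-1) = 26.2214; S(1,+0) = 45.5000; S(1,+1) = 78.9526
  k=2: S(2,-2) = 15.1113; S(2,-1) = 26.2214; S(2,+0) = 45.5000; S(2,+1) = 78.9526; S(2,+2) = 137.0002
  k=3: S(3,-3) = 8.7086; S(3,-2) = 15.1113; S(3,-1) = 26.2214; S(3,+0) = 45.5000; S(3,+1) = 78.9526; S(3,+2) = 137.0002; S(3,+3) = 237.7258
Terminal payoffs V(N, j) = max(K - S_T, 0):
  V(3,-3) = 32.561437; V(3,-2) = 26.158713; V(3,-1) = 15.048567; V(3,+0) = 0.000000; V(3,+1) = 0.000000; V(3,+2) = 0.000000; V(3,+3) = 0.000000
Backward induction: V(k, j) = exp(-r*dt) * [p_u * V(k+1, j+1) + p_m * V(k+1, j) + p_d * V(k+1, j-1)]
  V(2,-2) = exp(-r*dt) * [p_u*15.048567 + p_m*26.158713 + p_d*32.561437] = 24.881751
  V(2,-1) = exp(-r*dt) * [p_u*0.000000 + p_m*15.048567 + p_d*26.158713] = 14.385670
  V(2,+0) = exp(-r*dt) * [p_u*0.000000 + p_m*0.000000 + p_d*15.048567] = 2.683325
  V(2,+1) = exp(-r*dt) * [p_u*0.000000 + p_m*0.000000 + p_d*0.000000] = 0.000000
  V(2,+2) = exp(-r*dt) * [p_u*0.000000 + p_m*0.000000 + p_d*0.000000] = 0.000000
  V(1,-1) = exp(-r*dt) * [p_u*2.683325 + p_m*14.385670 + p_d*24.881751] = 14.117986
  V(1,+0) = exp(-r*dt) * [p_u*0.000000 + p_m*2.683325 + p_d*14.385670] = 4.298536
  V(1,+1) = exp(-r*dt) * [p_u*0.000000 + p_m*0.000000 + p_d*2.683325] = 0.478466
  V(0,+0) = exp(-r*dt) * [p_u*0.478466 + p_m*4.298536 + p_d*14.117986] = 5.363448


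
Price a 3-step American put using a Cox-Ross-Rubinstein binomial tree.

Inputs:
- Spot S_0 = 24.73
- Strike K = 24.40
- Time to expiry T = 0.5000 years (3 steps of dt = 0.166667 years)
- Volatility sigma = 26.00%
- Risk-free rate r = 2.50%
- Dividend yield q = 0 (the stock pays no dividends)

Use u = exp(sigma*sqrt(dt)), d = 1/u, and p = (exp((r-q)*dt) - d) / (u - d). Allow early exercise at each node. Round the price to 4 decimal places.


dt = T/N = 0.166667
u = exp(sigma*sqrt(dt)) = 1.111983; d = 1/u = 0.899295
p = (exp((r-q)*dt) - d) / (u - d) = 0.493120
Discount per step: exp(-r*dt) = 0.995842
Stock lattice S(k, i) with i counting down-moves:
  k=0: S(0,0) = 24.7300
  k=1: S(1,0) = 27.4993; S(1,1) = 22.2396
  k=2: S(2,0) = 30.5788; S(2,1) = 24.7300; S(2,2) = 19.9999
  k=3: S(3,0) = 34.0031; S(3,1) = 27.4993; S(3,2) = 22.2396; S(3,3) = 17.9858
Terminal payoffs V(N, i) = max(K - S_T, 0):
  V(3,0) = 0.000000; V(3,1) = 0.000000; V(3,2) = 2.160444; V(3,3) = 6.414185
Backward induction: V(k, i) = exp(-r*dt) * [p * V(k+1, i) + (1-p) * V(k+1, i+1)]; then take max(V_cont, immediate exercise) for American.
  V(2,0) = exp(-r*dt) * [p*0.000000 + (1-p)*0.000000] = 0.000000; exercise = 0.000000; V(2,0) = max -> 0.000000
  V(2,1) = exp(-r*dt) * [p*0.000000 + (1-p)*2.160444] = 1.090532; exercise = 0.000000; V(2,1) = max -> 1.090532
  V(2,2) = exp(-r*dt) * [p*2.160444 + (1-p)*6.414185] = 4.298631; exercise = 4.400086; V(2,2) = max -> 4.400086
  V(1,0) = exp(-r*dt) * [p*0.000000 + (1-p)*1.090532] = 0.550470; exercise = 0.000000; V(1,0) = max -> 0.550470
  V(1,1) = exp(-r*dt) * [p*1.090532 + (1-p)*4.400086] = 2.756569; exercise = 2.160444; V(1,1) = max -> 2.756569
  V(0,0) = exp(-r*dt) * [p*0.550470 + (1-p)*2.756569] = 1.661759; exercise = 0.000000; V(0,0) = max -> 1.661759

Answer: Price = V(0,0) = 1.6618


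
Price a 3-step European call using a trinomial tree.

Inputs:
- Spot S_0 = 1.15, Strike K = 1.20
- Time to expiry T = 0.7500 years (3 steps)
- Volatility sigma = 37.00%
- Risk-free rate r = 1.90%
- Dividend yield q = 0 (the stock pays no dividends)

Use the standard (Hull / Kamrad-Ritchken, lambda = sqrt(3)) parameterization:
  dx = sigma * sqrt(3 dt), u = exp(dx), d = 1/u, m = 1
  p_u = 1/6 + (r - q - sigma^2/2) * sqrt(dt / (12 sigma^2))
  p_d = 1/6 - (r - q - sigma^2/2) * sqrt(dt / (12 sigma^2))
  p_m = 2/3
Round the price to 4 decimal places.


dt = T/N = 0.250000; dx = sigma*sqrt(3*dt) = 0.320429
u = exp(dx) = 1.377719; d = 1/u = 0.725837
p_u = 0.147376, p_m = 0.666667, p_d = 0.185957
Discount per step: exp(-r*dt) = 0.995261
Stock lattice S(k, j) with j the centered position index:
  k=0: S(0,+0) = 1.1500
  k=1: S(1,-1) = 0.8347; S(1,+0) = 1.1500; S(1,+1) = 1.5844
  k=2: S(2,-2) = 0.6059; S(2,-1) = 0.8347; S(2,+0) = 1.1500; S(2,+1) = 1.5844; S(2,+2) = 2.1828
  k=3: S(3,-3) = 0.4398; S(3,-2) = 0.6059; S(3,-1) = 0.8347; S(3,+0) = 1.1500; S(3,+1) = 1.5844; S(3,+2) = 2.1828; S(3,+3) = 3.0073
Terminal payoffs V(N, j) = max(S_T - K, 0):
  V(3,-3) = 0.000000; V(3,-2) = 0.000000; V(3,-1) = 0.000000; V(3,+0) = 0.000000; V(3,+1) = 0.384377; V(3,+2) = 0.982827; V(3,+3) = 1.807322
Backward induction: V(k, j) = exp(-r*dt) * [p_u * V(k+1, j+1) + p_m * V(k+1, j) + p_d * V(k+1, j-1)]
  V(2,-2) = exp(-r*dt) * [p_u*0.000000 + p_m*0.000000 + p_d*0.000000] = 0.000000
  V(2,-1) = exp(-r*dt) * [p_u*0.000000 + p_m*0.000000 + p_d*0.000000] = 0.000000
  V(2,+0) = exp(-r*dt) * [p_u*0.384377 + p_m*0.000000 + p_d*0.000000] = 0.056380
  V(2,+1) = exp(-r*dt) * [p_u*0.982827 + p_m*0.384377 + p_d*0.000000] = 0.399196
  V(2,+2) = exp(-r*dt) * [p_u*1.807322 + p_m*0.982827 + p_d*0.384377] = 0.988346
  V(1,-1) = exp(-r*dt) * [p_u*0.056380 + p_m*0.000000 + p_d*0.000000] = 0.008270
  V(1,+0) = exp(-r*dt) * [p_u*0.399196 + p_m*0.056380 + p_d*0.000000] = 0.095961
  V(1,+1) = exp(-r*dt) * [p_u*0.988346 + p_m*0.399196 + p_d*0.056380] = 0.420272
  V(0,+0) = exp(-r*dt) * [p_u*0.420272 + p_m*0.095961 + p_d*0.008270] = 0.126846

Answer: Price = V(0,0) = 0.1268


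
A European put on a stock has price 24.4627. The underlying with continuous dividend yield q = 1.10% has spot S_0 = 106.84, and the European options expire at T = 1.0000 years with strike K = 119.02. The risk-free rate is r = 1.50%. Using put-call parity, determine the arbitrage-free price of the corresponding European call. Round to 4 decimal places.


Answer: Call price = 12.8859

Derivation:
Put-call parity: C - P = S_0 * exp(-qT) - K * exp(-rT).
S_0 * exp(-qT) = 106.8400 * 0.98906028 = 105.67120018
K * exp(-rT) = 119.0200 * 0.98511194 = 117.24802305
C = P + S*exp(-qT) - K*exp(-rT)
C = 24.4627 + 105.67120018 - 117.24802305 = 12.8859


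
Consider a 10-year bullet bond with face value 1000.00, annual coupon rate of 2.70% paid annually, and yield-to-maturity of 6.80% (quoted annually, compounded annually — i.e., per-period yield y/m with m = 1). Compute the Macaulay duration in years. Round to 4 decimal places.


Answer: Macaulay duration = 8.6404 years

Derivation:
Coupon per period c = face * coupon_rate / m = 27.000000
Periods per year m = 1; per-period yield y/m = 0.068000
Number of cashflows N = 10
Cashflows (t years, CF_t, discount factor 1/(1+y/m)^(m*t), PV):
  t = 1.0000: CF_t = 27.000000, DF = 0.936330, PV = 25.280899
  t = 2.0000: CF_t = 27.000000, DF = 0.876713, PV = 23.671254
  t = 3.0000: CF_t = 27.000000, DF = 0.820892, PV = 22.164095
  t = 4.0000: CF_t = 27.000000, DF = 0.768626, PV = 20.752898
  t = 5.0000: CF_t = 27.000000, DF = 0.719687, PV = 19.431553
  t = 6.0000: CF_t = 27.000000, DF = 0.673864, PV = 18.194338
  t = 7.0000: CF_t = 27.000000, DF = 0.630959, PV = 17.035897
  t = 8.0000: CF_t = 27.000000, DF = 0.590786, PV = 15.951214
  t = 9.0000: CF_t = 27.000000, DF = 0.553170, PV = 14.935594
  t = 10.0000: CF_t = 1027.000000, DF = 0.517950, PV = 531.934204
Price P = sum_t PV_t = 709.351944
Macaulay numerator sum_t t * PV_t:
  t * PV_t at t = 1.0000: 25.280899
  t * PV_t at t = 2.0000: 47.342507
  t * PV_t at t = 3.0000: 66.492285
  t * PV_t at t = 4.0000: 83.011592
  t * PV_t at t = 5.0000: 97.157763
  t * PV_t at t = 6.0000: 109.166025
  t * PV_t at t = 7.0000: 119.251276
  t * PV_t at t = 8.0000: 127.609712
  t * PV_t at t = 9.0000: 134.420343
  t * PV_t at t = 10.0000: 5319.342038
Macaulay duration D = (sum_t t * PV_t) / P = 6129.074441 / 709.351944 = 8.640386


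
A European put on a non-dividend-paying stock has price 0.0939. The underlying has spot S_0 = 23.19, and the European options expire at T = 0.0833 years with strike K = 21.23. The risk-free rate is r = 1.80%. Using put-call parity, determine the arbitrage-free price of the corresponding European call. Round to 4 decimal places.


Put-call parity: C - P = S_0 * exp(-qT) - K * exp(-rT).
S_0 * exp(-qT) = 23.1900 * 1.00000000 = 23.19000000
K * exp(-rT) = 21.2300 * 0.99850172 = 21.19819159
C = P + S*exp(-qT) - K*exp(-rT)
C = 0.0939 + 23.19000000 - 21.19819159 = 2.0857

Answer: Call price = 2.0857


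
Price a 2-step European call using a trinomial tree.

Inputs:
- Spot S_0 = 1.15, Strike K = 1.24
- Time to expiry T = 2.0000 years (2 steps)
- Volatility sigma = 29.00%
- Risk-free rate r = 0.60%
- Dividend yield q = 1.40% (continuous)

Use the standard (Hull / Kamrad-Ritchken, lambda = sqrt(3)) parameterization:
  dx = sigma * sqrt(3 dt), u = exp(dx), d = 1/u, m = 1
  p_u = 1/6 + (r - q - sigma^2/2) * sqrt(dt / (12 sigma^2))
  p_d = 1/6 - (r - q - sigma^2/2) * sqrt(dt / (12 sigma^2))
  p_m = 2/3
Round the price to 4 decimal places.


dt = T/N = 1.000000; dx = sigma*sqrt(3*dt) = 0.502295
u = exp(dx) = 1.652509; d = 1/u = 0.605140
p_u = 0.116845, p_m = 0.666667, p_d = 0.216488
Discount per step: exp(-r*dt) = 0.994018
Stock lattice S(k, j) with j the centered position index:
  k=0: S(0,+0) = 1.1500
  k=1: S(1,-1) = 0.6959; S(1,+0) = 1.1500; S(1,+1) = 1.9004
  k=2: S(2,-2) = 0.4211; S(2,-1) = 0.6959; S(2,+0) = 1.1500; S(2,+1) = 1.9004; S(2,+2) = 3.1404
Terminal payoffs V(N, j) = max(S_T - K, 0):
  V(2,-2) = 0.000000; V(2,-1) = 0.000000; V(2,+0) = 0.000000; V(2,+1) = 0.660385; V(2,+2) = 1.900404
Backward induction: V(k, j) = exp(-r*dt) * [p_u * V(k+1, j+1) + p_m * V(k+1, j) + p_d * V(k+1, j-1)]
  V(1,-1) = exp(-r*dt) * [p_u*0.000000 + p_m*0.000000 + p_d*0.000000] = 0.000000
  V(1,+0) = exp(-r*dt) * [p_u*0.660385 + p_m*0.000000 + p_d*0.000000] = 0.076701
  V(1,+1) = exp(-r*dt) * [p_u*1.900404 + p_m*0.660385 + p_d*0.000000] = 0.658348
  V(0,+0) = exp(-r*dt) * [p_u*0.658348 + p_m*0.076701 + p_d*0.000000] = 0.127293

Answer: Price = V(0,0) = 0.1273


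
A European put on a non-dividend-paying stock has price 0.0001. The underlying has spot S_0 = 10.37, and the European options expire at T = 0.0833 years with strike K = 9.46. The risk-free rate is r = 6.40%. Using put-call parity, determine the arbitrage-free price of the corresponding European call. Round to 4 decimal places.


Answer: Call price = 0.9604

Derivation:
Put-call parity: C - P = S_0 * exp(-qT) - K * exp(-rT).
S_0 * exp(-qT) = 10.3700 * 1.00000000 = 10.37000000
K * exp(-rT) = 9.4600 * 0.99468299 = 9.40970104
C = P + S*exp(-qT) - K*exp(-rT)
C = 0.0001 + 10.37000000 - 9.40970104 = 0.9604


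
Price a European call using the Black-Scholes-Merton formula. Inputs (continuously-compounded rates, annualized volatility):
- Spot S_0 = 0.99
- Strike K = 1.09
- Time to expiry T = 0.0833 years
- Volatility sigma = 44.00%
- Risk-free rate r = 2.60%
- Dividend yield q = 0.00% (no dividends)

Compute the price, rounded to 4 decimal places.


d1 = (ln(S/K) + (r - q + 0.5*sigma^2) * T) / (sigma * sqrt(T)) = -0.67720035
d2 = d1 - sigma * sqrt(T) = -0.80419200
exp(-rT) = 0.99783654; exp(-qT) = 1.00000000
C = S_0 * exp(-qT) * N(d1) - K * exp(-rT) * N(d2)
N(d1) = 0.24913942; N(d2) = 0.21064305
C = 0.9900 * 1.00000000 * 0.24913942 - 1.0900 * 0.99783654 * 0.21064305 = 0.0175

Answer: Price = 0.0175


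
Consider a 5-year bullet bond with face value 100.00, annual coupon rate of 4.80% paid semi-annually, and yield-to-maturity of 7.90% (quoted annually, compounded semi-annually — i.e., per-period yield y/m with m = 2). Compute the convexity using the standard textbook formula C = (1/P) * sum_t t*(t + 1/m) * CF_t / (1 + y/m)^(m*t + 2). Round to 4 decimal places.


Coupon per period c = face * coupon_rate / m = 2.400000
Periods per year m = 2; per-period yield y/m = 0.039500
Number of cashflows N = 10
Cashflows (t years, CF_t, discount factor 1/(1+y/m)^(m*t), PV):
  t = 0.5000: CF_t = 2.400000, DF = 0.962001, PV = 2.308802
  t = 1.0000: CF_t = 2.400000, DF = 0.925446, PV = 2.221070
  t = 1.5000: CF_t = 2.400000, DF = 0.890280, PV = 2.136672
  t = 2.0000: CF_t = 2.400000, DF = 0.856450, PV = 2.055480
  t = 2.5000: CF_t = 2.400000, DF = 0.823906, PV = 1.977374
  t = 3.0000: CF_t = 2.400000, DF = 0.792598, PV = 1.902235
  t = 3.5000: CF_t = 2.400000, DF = 0.762480, PV = 1.829952
  t = 4.0000: CF_t = 2.400000, DF = 0.733507, PV = 1.760416
  t = 4.5000: CF_t = 2.400000, DF = 0.705634, PV = 1.693522
  t = 5.0000: CF_t = 102.400000, DF = 0.678821, PV = 69.511237
Price P = sum_t PV_t = 87.396761
Convexity numerator sum_t t*(t + 1/m) * CF_t / (1+y/m)^(m*t + 2):
  t = 0.5000: term = 1.068336
  t = 1.0000: term = 3.083220
  t = 1.5000: term = 5.932121
  t = 2.0000: term = 9.511177
  t = 2.5000: term = 13.724643
  t = 3.0000: term = 18.484367
  t = 3.5000: term = 23.709306
  t = 4.0000: term = 29.325053
  t = 4.5000: term = 35.263412
  t = 5.0000: term = 1769.044373
Convexity = (1/P) * sum = 1909.146009 / 87.396761 = 21.844585

Answer: Convexity = 21.8446


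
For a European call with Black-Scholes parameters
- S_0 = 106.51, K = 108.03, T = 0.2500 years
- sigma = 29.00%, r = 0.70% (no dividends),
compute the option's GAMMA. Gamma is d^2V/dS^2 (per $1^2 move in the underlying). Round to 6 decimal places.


d1 = -0.0131557853; d2 = -0.1581557853
phi(d1) = 0.3989077585; exp(-qT) = 1.0000000000; exp(-rT) = 0.9982515304
Gamma = exp(-qT) * phi(d1) / (S * sigma * sqrt(T)) = 1.0000000000 * 0.3989077585 / (106.5100 * 0.2900 * 0.5000000000) = 0.025829

Answer: Gamma = 0.025829


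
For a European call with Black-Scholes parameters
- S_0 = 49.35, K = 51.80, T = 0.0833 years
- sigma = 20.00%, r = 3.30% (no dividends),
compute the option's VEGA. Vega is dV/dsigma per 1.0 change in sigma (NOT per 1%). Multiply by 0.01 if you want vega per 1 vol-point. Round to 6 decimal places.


Answer: Vega = 4.247517

Derivation:
d1 = -0.7629041827; d2 = -0.8206276615
phi(d1) = 0.2982122108; exp(-qT) = 1.0000000000; exp(-rT) = 0.9972548748
Vega = S * exp(-qT) * phi(d1) * sqrt(T) = 49.3500 * 1.0000000000 * 0.2982122108 * 0.2886173938 = 4.247517


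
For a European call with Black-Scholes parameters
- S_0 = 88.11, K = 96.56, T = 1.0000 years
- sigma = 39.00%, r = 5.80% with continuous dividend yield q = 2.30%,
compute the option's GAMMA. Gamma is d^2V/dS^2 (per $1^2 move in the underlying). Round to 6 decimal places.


d1 = 0.0499268130; d2 = -0.3400731870
phi(d1) = 0.3984453711; exp(-qT) = 0.9772624838; exp(-rT) = 0.9436499474
Gamma = exp(-qT) * phi(d1) / (S * sigma * sqrt(T)) = 0.9772624838 * 0.3984453711 / (88.1100 * 0.3900 * 1.0000000000) = 0.011332

Answer: Gamma = 0.011332


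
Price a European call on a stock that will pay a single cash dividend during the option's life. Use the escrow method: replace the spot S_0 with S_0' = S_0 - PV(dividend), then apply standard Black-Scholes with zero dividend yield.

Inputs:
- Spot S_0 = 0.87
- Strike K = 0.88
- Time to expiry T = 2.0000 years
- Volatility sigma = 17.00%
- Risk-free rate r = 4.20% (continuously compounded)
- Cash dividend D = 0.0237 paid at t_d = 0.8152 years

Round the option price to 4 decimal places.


Answer: Price = 0.0997

Derivation:
PV(D) = D * exp(-r * t_d) = 0.0237 * 0.96634110 = 0.02290228
S_0' = S_0 - PV(D) = 0.8700 - 0.02290228 = 0.84709772
d1 = (ln(S_0'/K) + (r + sigma^2/2)*T) / (sigma*sqrt(T)) = 0.31110264
d2 = d1 - sigma*sqrt(T) = 0.07068634
exp(-rT) = 0.91943126
N(d1) = 0.62213870; N(d2) = 0.52817630
C = S_0' * N(d1) - K * exp(-rT) * N(d2) = 0.84709772 * 0.62213870 - 0.8800 * 0.91943126 * 0.52817630 = 0.0997


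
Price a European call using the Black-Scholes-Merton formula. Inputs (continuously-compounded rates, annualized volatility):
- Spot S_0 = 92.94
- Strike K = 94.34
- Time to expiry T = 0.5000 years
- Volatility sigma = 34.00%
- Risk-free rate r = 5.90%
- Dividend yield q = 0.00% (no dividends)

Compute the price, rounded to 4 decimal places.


Answer: Price = 9.5157

Derivation:
d1 = (ln(S/K) + (r - q + 0.5*sigma^2) * T) / (sigma * sqrt(T)) = 0.18072337
d2 = d1 - sigma * sqrt(T) = -0.05969293
exp(-rT) = 0.97093088; exp(-qT) = 1.00000000
C = S_0 * exp(-qT) * N(d1) - K * exp(-rT) * N(d2)
N(d1) = 0.57170764; N(d2) = 0.47620010
C = 92.9400 * 1.00000000 * 0.57170764 - 94.3400 * 0.97093088 * 0.47620010 = 9.5157


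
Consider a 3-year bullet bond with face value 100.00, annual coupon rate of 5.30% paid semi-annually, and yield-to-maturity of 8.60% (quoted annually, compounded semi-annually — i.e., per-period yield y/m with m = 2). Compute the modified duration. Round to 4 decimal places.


Coupon per period c = face * coupon_rate / m = 2.650000
Periods per year m = 2; per-period yield y/m = 0.043000
Number of cashflows N = 6
Cashflows (t years, CF_t, discount factor 1/(1+y/m)^(m*t), PV):
  t = 0.5000: CF_t = 2.650000, DF = 0.958773, PV = 2.540748
  t = 1.0000: CF_t = 2.650000, DF = 0.919245, PV = 2.436000
  t = 1.5000: CF_t = 2.650000, DF = 0.881347, PV = 2.335570
  t = 2.0000: CF_t = 2.650000, DF = 0.845012, PV = 2.239281
  t = 2.5000: CF_t = 2.650000, DF = 0.810174, PV = 2.146962
  t = 3.0000: CF_t = 102.650000, DF = 0.776773, PV = 79.735754
Price P = sum_t PV_t = 91.434315
First compute Macaulay numerator sum_t t * PV_t:
  t * PV_t at t = 0.5000: 1.270374
  t * PV_t at t = 1.0000: 2.436000
  t * PV_t at t = 1.5000: 3.503355
  t * PV_t at t = 2.0000: 4.478562
  t * PV_t at t = 2.5000: 5.367405
  t * PV_t at t = 3.0000: 239.207261
Macaulay duration D = 256.262957 / 91.434315 = 2.802700
Modified duration = D / (1 + y/m) = 2.802700 / (1 + 0.043000) = 2.687152

Answer: Modified duration = 2.6872


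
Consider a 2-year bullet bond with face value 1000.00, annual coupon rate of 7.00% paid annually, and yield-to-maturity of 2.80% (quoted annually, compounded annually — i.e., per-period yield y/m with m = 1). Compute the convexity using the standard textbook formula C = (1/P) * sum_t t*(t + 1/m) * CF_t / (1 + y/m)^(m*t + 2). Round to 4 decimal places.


Coupon per period c = face * coupon_rate / m = 70.000000
Periods per year m = 1; per-period yield y/m = 0.028000
Number of cashflows N = 2
Cashflows (t years, CF_t, discount factor 1/(1+y/m)^(m*t), PV):
  t = 1.0000: CF_t = 70.000000, DF = 0.972763, PV = 68.093385
  t = 2.0000: CF_t = 1070.000000, DF = 0.946267, PV = 1012.505867
Price P = sum_t PV_t = 1080.599252
Convexity numerator sum_t t*(t + 1/m) * CF_t / (1+y/m)^(m*t + 2):
  t = 1.0000: term = 128.869069
  t = 2.0000: term = 5748.606339
Convexity = (1/P) * sum = 5877.475408 / 1080.599252 = 5.439089

Answer: Convexity = 5.4391


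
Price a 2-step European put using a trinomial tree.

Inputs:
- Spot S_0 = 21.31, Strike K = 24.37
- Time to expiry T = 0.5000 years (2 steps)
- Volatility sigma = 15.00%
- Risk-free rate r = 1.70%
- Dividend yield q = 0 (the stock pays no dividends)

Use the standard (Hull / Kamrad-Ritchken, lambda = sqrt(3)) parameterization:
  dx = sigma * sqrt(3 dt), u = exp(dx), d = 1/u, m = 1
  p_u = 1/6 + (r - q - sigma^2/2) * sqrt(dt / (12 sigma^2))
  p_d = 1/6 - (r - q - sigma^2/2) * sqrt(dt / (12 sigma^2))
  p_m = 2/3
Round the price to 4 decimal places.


Answer: Price = V(0,0) = 2.9497

Derivation:
dt = T/N = 0.250000; dx = sigma*sqrt(3*dt) = 0.129904
u = exp(dx) = 1.138719; d = 1/u = 0.878180
p_u = 0.172200, p_m = 0.666667, p_d = 0.161134
Discount per step: exp(-r*dt) = 0.995759
Stock lattice S(k, j) with j the centered position index:
  k=0: S(0,+0) = 21.3100
  k=1: S(1,-1) = 18.7140; S(1,+0) = 21.3100; S(1,+1) = 24.2661
  k=2: S(2,-2) = 16.4343; S(2,-1) = 18.7140; S(2,+0) = 21.3100; S(2,+1) = 24.2661; S(2,+2) = 27.6323
Terminal payoffs V(N, j) = max(K - S_T, 0):
  V(2,-2) = 7.935729; V(2,-1) = 5.655986; V(2,+0) = 3.060000; V(2,+1) = 0.103901; V(2,+2) = 0.000000
Backward induction: V(k, j) = exp(-r*dt) * [p_u * V(k+1, j+1) + p_m * V(k+1, j) + p_d * V(k+1, j-1)]
  V(1,-1) = exp(-r*dt) * [p_u*3.060000 + p_m*5.655986 + p_d*7.935729] = 5.552653
  V(1,+0) = exp(-r*dt) * [p_u*0.103901 + p_m*3.060000 + p_d*5.655986] = 2.956669
  V(1,+1) = exp(-r*dt) * [p_u*0.000000 + p_m*0.103901 + p_d*3.060000] = 0.559952
  V(0,+0) = exp(-r*dt) * [p_u*0.559952 + p_m*2.956669 + p_d*5.552653] = 2.949693


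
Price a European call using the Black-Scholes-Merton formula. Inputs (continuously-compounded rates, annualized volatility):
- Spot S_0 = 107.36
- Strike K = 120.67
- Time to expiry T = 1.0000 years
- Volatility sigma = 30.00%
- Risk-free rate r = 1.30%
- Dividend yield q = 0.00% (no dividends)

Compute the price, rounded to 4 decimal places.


d1 = (ln(S/K) + (r - q + 0.5*sigma^2) * T) / (sigma * sqrt(T)) = -0.19623958
d2 = d1 - sigma * sqrt(T) = -0.49623958
exp(-rT) = 0.98708414; exp(-qT) = 1.00000000
C = S_0 * exp(-qT) * N(d1) - K * exp(-rT) * N(d2)
N(d1) = 0.42221133; N(d2) = 0.30986269
C = 107.3600 * 1.00000000 * 0.42221133 - 120.6700 * 0.98708414 * 0.30986269 = 8.4204

Answer: Price = 8.4204


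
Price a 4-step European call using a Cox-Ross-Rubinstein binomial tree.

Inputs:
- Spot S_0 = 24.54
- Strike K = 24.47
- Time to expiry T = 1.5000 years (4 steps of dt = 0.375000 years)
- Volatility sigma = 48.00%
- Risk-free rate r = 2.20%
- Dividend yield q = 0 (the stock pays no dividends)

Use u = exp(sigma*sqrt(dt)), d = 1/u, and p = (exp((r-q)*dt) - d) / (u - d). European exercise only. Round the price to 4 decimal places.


dt = T/N = 0.375000
u = exp(sigma*sqrt(dt)) = 1.341702; d = 1/u = 0.745322
p = (exp((r-q)*dt) - d) / (u - d) = 0.440931
Discount per step: exp(-r*dt) = 0.991784
Stock lattice S(k, i) with i counting down-moves:
  k=0: S(0,0) = 24.5400
  k=1: S(1,0) = 32.9254; S(1,1) = 18.2902
  k=2: S(2,0) = 44.1760; S(2,1) = 24.5400; S(2,2) = 13.6321
  k=3: S(3,0) = 59.2710; S(3,1) = 32.9254; S(3,2) = 18.2902; S(3,3) = 10.1603
  k=4: S(4,0) = 79.5241; S(4,1) = 44.1760; S(4,2) = 24.5400; S(4,3) = 13.6321; S(4,4) = 7.5727
Terminal payoffs V(N, i) = max(S_T - K, 0):
  V(4,0) = 55.054052; V(4,1) = 19.706014; V(4,2) = 0.070000; V(4,3) = 0.000000; V(4,4) = 0.000000
Backward induction: V(k, i) = exp(-r*dt) * [p * V(k+1, i) + (1-p) * V(k+1, i+1)].
  V(3,0) = exp(-r*dt) * [p*55.054052 + (1-p)*19.706014] = 35.002083
  V(3,1) = exp(-r*dt) * [p*19.706014 + (1-p)*0.070000] = 8.656408
  V(3,2) = exp(-r*dt) * [p*0.070000 + (1-p)*0.000000] = 0.030612
  V(3,3) = exp(-r*dt) * [p*0.000000 + (1-p)*0.000000] = 0.000000
  V(2,0) = exp(-r*dt) * [p*35.002083 + (1-p)*8.656408] = 20.106457
  V(2,1) = exp(-r*dt) * [p*8.656408 + (1-p)*0.030612] = 3.802488
  V(2,2) = exp(-r*dt) * [p*0.030612 + (1-p)*0.000000] = 0.013387
  V(1,0) = exp(-r*dt) * [p*20.106457 + (1-p)*3.802488] = 10.901100
  V(1,1) = exp(-r*dt) * [p*3.802488 + (1-p)*0.013387] = 1.670281
  V(0,0) = exp(-r*dt) * [p*10.901100 + (1-p)*1.670281] = 5.693267

Answer: Price = V(0,0) = 5.6933


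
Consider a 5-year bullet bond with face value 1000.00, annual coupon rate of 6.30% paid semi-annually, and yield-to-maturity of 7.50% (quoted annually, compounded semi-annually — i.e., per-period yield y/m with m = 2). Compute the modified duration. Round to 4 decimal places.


Answer: Modified duration = 4.1894

Derivation:
Coupon per period c = face * coupon_rate / m = 31.500000
Periods per year m = 2; per-period yield y/m = 0.037500
Number of cashflows N = 10
Cashflows (t years, CF_t, discount factor 1/(1+y/m)^(m*t), PV):
  t = 0.5000: CF_t = 31.500000, DF = 0.963855, PV = 30.361446
  t = 1.0000: CF_t = 31.500000, DF = 0.929017, PV = 29.264044
  t = 1.5000: CF_t = 31.500000, DF = 0.895438, PV = 28.206308
  t = 2.0000: CF_t = 31.500000, DF = 0.863073, PV = 27.186802
  t = 2.5000: CF_t = 31.500000, DF = 0.831878, PV = 26.204147
  t = 3.0000: CF_t = 31.500000, DF = 0.801810, PV = 25.257009
  t = 3.5000: CF_t = 31.500000, DF = 0.772829, PV = 24.344105
  t = 4.0000: CF_t = 31.500000, DF = 0.744895, PV = 23.464198
  t = 4.5000: CF_t = 31.500000, DF = 0.717971, PV = 22.616094
  t = 5.0000: CF_t = 1031.500000, DF = 0.692020, PV = 713.819123
Price P = sum_t PV_t = 950.723276
First compute Macaulay numerator sum_t t * PV_t:
  t * PV_t at t = 0.5000: 15.180723
  t * PV_t at t = 1.0000: 29.264044
  t * PV_t at t = 1.5000: 42.309461
  t * PV_t at t = 2.0000: 54.373605
  t * PV_t at t = 2.5000: 65.510367
  t * PV_t at t = 3.0000: 75.771027
  t * PV_t at t = 3.5000: 85.204368
  t * PV_t at t = 4.0000: 93.856791
  t * PV_t at t = 4.5000: 101.772424
  t * PV_t at t = 5.0000: 3569.095616
Macaulay duration D = 4132.338427 / 950.723276 = 4.346521
Modified duration = D / (1 + y/m) = 4.346521 / (1 + 0.037500) = 4.189418


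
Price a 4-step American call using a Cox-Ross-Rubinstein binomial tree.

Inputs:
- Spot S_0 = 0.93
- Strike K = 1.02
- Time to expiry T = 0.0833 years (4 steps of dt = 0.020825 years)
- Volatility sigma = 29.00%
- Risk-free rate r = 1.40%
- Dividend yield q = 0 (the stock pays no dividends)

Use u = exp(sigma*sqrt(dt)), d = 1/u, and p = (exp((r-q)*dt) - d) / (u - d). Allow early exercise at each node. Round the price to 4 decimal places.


dt = T/N = 0.020825
u = exp(sigma*sqrt(dt)) = 1.042738; d = 1/u = 0.959014
p = (exp((r-q)*dt) - d) / (u - d) = 0.493022
Discount per step: exp(-r*dt) = 0.999708
Stock lattice S(k, i) with i counting down-moves:
  k=0: S(0,0) = 0.9300
  k=1: S(1,0) = 0.9697; S(1,1) = 0.8919
  k=2: S(2,0) = 1.0112; S(2,1) = 0.9300; S(2,2) = 0.8553
  k=3: S(3,0) = 1.0544; S(3,1) = 0.9697; S(3,2) = 0.8919; S(3,3) = 0.8203
  k=4: S(4,0) = 1.0995; S(4,1) = 1.0112; S(4,2) = 0.9300; S(4,3) = 0.8553; S(4,4) = 0.7867
Terminal payoffs V(N, i) = max(S_T - K, 0):
  V(4,0) = 0.079469; V(4,1) = 0.000000; V(4,2) = 0.000000; V(4,3) = 0.000000; V(4,4) = 0.000000
Backward induction: V(k, i) = exp(-r*dt) * [p * V(k+1, i) + (1-p) * V(k+1, i+1)]; then take max(V_cont, immediate exercise) for American.
  V(3,0) = exp(-r*dt) * [p*0.079469 + (1-p)*0.000000] = 0.039169; exercise = 0.034406; V(3,0) = max -> 0.039169
  V(3,1) = exp(-r*dt) * [p*0.000000 + (1-p)*0.000000] = 0.000000; exercise = 0.000000; V(3,1) = max -> 0.000000
  V(3,2) = exp(-r*dt) * [p*0.000000 + (1-p)*0.000000] = 0.000000; exercise = 0.000000; V(3,2) = max -> 0.000000
  V(3,3) = exp(-r*dt) * [p*0.000000 + (1-p)*0.000000] = 0.000000; exercise = 0.000000; V(3,3) = max -> 0.000000
  V(2,0) = exp(-r*dt) * [p*0.039169 + (1-p)*0.000000] = 0.019305; exercise = 0.000000; V(2,0) = max -> 0.019305
  V(2,1) = exp(-r*dt) * [p*0.000000 + (1-p)*0.000000] = 0.000000; exercise = 0.000000; V(2,1) = max -> 0.000000
  V(2,2) = exp(-r*dt) * [p*0.000000 + (1-p)*0.000000] = 0.000000; exercise = 0.000000; V(2,2) = max -> 0.000000
  V(1,0) = exp(-r*dt) * [p*0.019305 + (1-p)*0.000000] = 0.009515; exercise = 0.000000; V(1,0) = max -> 0.009515
  V(1,1) = exp(-r*dt) * [p*0.000000 + (1-p)*0.000000] = 0.000000; exercise = 0.000000; V(1,1) = max -> 0.000000
  V(0,0) = exp(-r*dt) * [p*0.009515 + (1-p)*0.000000] = 0.004690; exercise = 0.000000; V(0,0) = max -> 0.004690

Answer: Price = V(0,0) = 0.0047


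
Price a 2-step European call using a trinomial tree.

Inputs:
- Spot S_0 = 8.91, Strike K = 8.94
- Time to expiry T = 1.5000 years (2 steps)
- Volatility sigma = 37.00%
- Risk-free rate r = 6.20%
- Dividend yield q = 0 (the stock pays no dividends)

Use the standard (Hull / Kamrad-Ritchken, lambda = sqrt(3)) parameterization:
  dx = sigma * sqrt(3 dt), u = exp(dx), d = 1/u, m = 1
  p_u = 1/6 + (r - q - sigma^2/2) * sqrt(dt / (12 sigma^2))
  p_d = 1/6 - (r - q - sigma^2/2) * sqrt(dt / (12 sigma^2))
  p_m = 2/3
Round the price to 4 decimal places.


Answer: Price = V(0,0) = 1.7321

Derivation:
dt = T/N = 0.750000; dx = sigma*sqrt(3*dt) = 0.555000
u = exp(dx) = 1.741941; d = 1/u = 0.574072
p_u = 0.162309, p_m = 0.666667, p_d = 0.171025
Discount per step: exp(-r*dt) = 0.954565
Stock lattice S(k, j) with j the centered position index:
  k=0: S(0,+0) = 8.9100
  k=1: S(1,-1) = 5.1150; S(1,+0) = 8.9100; S(1,+1) = 15.5207
  k=2: S(2,-2) = 2.9364; S(2,-1) = 5.1150; S(2,+0) = 8.9100; S(2,+1) = 15.5207; S(2,+2) = 27.0361
Terminal payoffs V(N, j) = max(S_T - K, 0):
  V(2,-2) = 0.000000; V(2,-1) = 0.000000; V(2,+0) = 0.000000; V(2,+1) = 6.580694; V(2,+2) = 18.096133
Backward induction: V(k, j) = exp(-r*dt) * [p_u * V(k+1, j+1) + p_m * V(k+1, j) + p_d * V(k+1, j-1)]
  V(1,-1) = exp(-r*dt) * [p_u*0.000000 + p_m*0.000000 + p_d*0.000000] = 0.000000
  V(1,+0) = exp(-r*dt) * [p_u*6.580694 + p_m*0.000000 + p_d*0.000000] = 1.019573
  V(1,+1) = exp(-r*dt) * [p_u*18.096133 + p_m*6.580694 + p_d*0.000000] = 6.991505
  V(0,+0) = exp(-r*dt) * [p_u*6.991505 + p_m*1.019573 + p_d*0.000000] = 1.732054


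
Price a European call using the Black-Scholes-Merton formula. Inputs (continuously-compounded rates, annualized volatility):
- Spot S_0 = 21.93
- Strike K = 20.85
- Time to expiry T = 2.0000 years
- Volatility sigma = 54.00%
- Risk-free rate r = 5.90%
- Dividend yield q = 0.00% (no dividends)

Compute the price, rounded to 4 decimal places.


Answer: Price = 7.8555

Derivation:
d1 = (ln(S/K) + (r - q + 0.5*sigma^2) * T) / (sigma * sqrt(T)) = 0.60248328
d2 = d1 - sigma * sqrt(T) = -0.16119204
exp(-rT) = 0.88869605; exp(-qT) = 1.00000000
C = S_0 * exp(-qT) * N(d1) - K * exp(-rT) * N(d2)
N(d1) = 0.72657376; N(d2) = 0.43597107
C = 21.9300 * 1.00000000 * 0.72657376 - 20.8500 * 0.88869605 * 0.43597107 = 7.8555


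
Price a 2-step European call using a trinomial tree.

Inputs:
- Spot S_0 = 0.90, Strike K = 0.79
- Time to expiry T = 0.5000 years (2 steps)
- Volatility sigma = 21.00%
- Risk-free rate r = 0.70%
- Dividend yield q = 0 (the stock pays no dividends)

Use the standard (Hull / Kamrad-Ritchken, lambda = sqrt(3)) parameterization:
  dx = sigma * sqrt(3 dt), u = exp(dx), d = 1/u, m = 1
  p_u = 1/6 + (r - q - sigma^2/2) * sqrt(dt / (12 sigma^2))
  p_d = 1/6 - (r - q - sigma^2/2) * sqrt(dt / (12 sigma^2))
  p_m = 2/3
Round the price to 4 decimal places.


dt = T/N = 0.250000; dx = sigma*sqrt(3*dt) = 0.181865
u = exp(dx) = 1.199453; d = 1/u = 0.833714
p_u = 0.156322, p_m = 0.666667, p_d = 0.177011
Discount per step: exp(-r*dt) = 0.998252
Stock lattice S(k, j) with j the centered position index:
  k=0: S(0,+0) = 0.9000
  k=1: S(1,-1) = 0.7503; S(1,+0) = 0.9000; S(1,+1) = 1.0795
  k=2: S(2,-2) = 0.6256; S(2,-1) = 0.7503; S(2,+0) = 0.9000; S(2,+1) = 1.0795; S(2,+2) = 1.2948
Terminal payoffs V(N, j) = max(S_T - K, 0):
  V(2,-2) = 0.000000; V(2,-1) = 0.000000; V(2,+0) = 0.110000; V(2,+1) = 0.289507; V(2,+2) = 0.504818
Backward induction: V(k, j) = exp(-r*dt) * [p_u * V(k+1, j+1) + p_m * V(k+1, j) + p_d * V(k+1, j-1)]
  V(1,-1) = exp(-r*dt) * [p_u*0.110000 + p_m*0.000000 + p_d*0.000000] = 0.017165
  V(1,+0) = exp(-r*dt) * [p_u*0.289507 + p_m*0.110000 + p_d*0.000000] = 0.118382
  V(1,+1) = exp(-r*dt) * [p_u*0.504818 + p_m*0.289507 + p_d*0.110000] = 0.290881
  V(0,+0) = exp(-r*dt) * [p_u*0.290881 + p_m*0.118382 + p_d*0.017165] = 0.127209

Answer: Price = V(0,0) = 0.1272


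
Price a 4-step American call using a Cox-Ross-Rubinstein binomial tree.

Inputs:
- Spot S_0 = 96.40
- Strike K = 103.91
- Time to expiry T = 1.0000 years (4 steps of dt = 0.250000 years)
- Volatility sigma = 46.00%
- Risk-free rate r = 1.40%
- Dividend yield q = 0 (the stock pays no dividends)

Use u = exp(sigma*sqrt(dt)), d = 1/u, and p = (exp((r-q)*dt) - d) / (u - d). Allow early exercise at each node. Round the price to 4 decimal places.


dt = T/N = 0.250000
u = exp(sigma*sqrt(dt)) = 1.258600; d = 1/u = 0.794534
p = (exp((r-q)*dt) - d) / (u - d) = 0.450307
Discount per step: exp(-r*dt) = 0.996506
Stock lattice S(k, i) with i counting down-moves:
  k=0: S(0,0) = 96.4000
  k=1: S(1,0) = 121.3290; S(1,1) = 76.5930
  k=2: S(2,0) = 152.7047; S(2,1) = 96.4000; S(2,2) = 60.8557
  k=3: S(3,0) = 192.1942; S(3,1) = 121.3290; S(3,2) = 76.5930; S(3,3) = 48.3519
  k=4: S(4,0) = 241.8956; S(4,1) = 152.7047; S(4,2) = 96.4000; S(4,3) = 60.8557; S(4,4) = 38.4172
Terminal payoffs V(N, i) = max(S_T - K, 0):
  V(4,0) = 137.985594; V(4,1) = 48.794732; V(4,2) = 0.000000; V(4,3) = 0.000000; V(4,4) = 0.000000
Backward induction: V(k, i) = exp(-r*dt) * [p * V(k+1, i) + (1-p) * V(k+1, i+1)]; then take max(V_cont, immediate exercise) for American.
  V(3,0) = exp(-r*dt) * [p*137.985594 + (1-p)*48.794732] = 88.647227; exercise = 88.284177; V(3,0) = max -> 88.647227
  V(3,1) = exp(-r*dt) * [p*48.794732 + (1-p)*0.000000] = 21.895858; exercise = 17.419041; V(3,1) = max -> 21.895858
  V(3,2) = exp(-r*dt) * [p*0.000000 + (1-p)*0.000000] = 0.000000; exercise = 0.000000; V(3,2) = max -> 0.000000
  V(3,3) = exp(-r*dt) * [p*0.000000 + (1-p)*0.000000] = 0.000000; exercise = 0.000000; V(3,3) = max -> 0.000000
  V(2,0) = exp(-r*dt) * [p*88.647227 + (1-p)*21.895858] = 51.772970; exercise = 48.794732; V(2,0) = max -> 51.772970
  V(2,1) = exp(-r*dt) * [p*21.895858 + (1-p)*0.000000] = 9.825417; exercise = 0.000000; V(2,1) = max -> 9.825417
  V(2,2) = exp(-r*dt) * [p*0.000000 + (1-p)*0.000000] = 0.000000; exercise = 0.000000; V(2,2) = max -> 0.000000
  V(1,0) = exp(-r*dt) * [p*51.772970 + (1-p)*9.825417] = 28.614384; exercise = 17.419041; V(1,0) = max -> 28.614384
  V(1,1) = exp(-r*dt) * [p*9.825417 + (1-p)*0.000000] = 4.409000; exercise = 0.000000; V(1,1) = max -> 4.409000
  V(0,0) = exp(-r*dt) * [p*28.614384 + (1-p)*4.409000] = 15.255376; exercise = 0.000000; V(0,0) = max -> 15.255376

Answer: Price = V(0,0) = 15.2554


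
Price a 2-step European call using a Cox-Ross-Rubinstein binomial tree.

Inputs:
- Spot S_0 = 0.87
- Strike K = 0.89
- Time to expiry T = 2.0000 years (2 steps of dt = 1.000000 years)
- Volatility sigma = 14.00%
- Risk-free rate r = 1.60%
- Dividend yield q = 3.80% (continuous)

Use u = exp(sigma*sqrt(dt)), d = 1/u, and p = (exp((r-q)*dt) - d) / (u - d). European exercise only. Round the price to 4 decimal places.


Answer: Price = V(0,0) = 0.0380

Derivation:
dt = T/N = 1.000000
u = exp(sigma*sqrt(dt)) = 1.150274; d = 1/u = 0.869358
p = (exp((r-q)*dt) - d) / (u - d) = 0.387597
Discount per step: exp(-r*dt) = 0.984127
Stock lattice S(k, i) with i counting down-moves:
  k=0: S(0,0) = 0.8700
  k=1: S(1,0) = 1.0007; S(1,1) = 0.7563
  k=2: S(2,0) = 1.1511; S(2,1) = 0.8700; S(2,2) = 0.6575
Terminal payoffs V(N, i) = max(S_T - K, 0):
  V(2,0) = 0.261123; V(2,1) = 0.000000; V(2,2) = 0.000000
Backward induction: V(k, i) = exp(-r*dt) * [p * V(k+1, i) + (1-p) * V(k+1, i+1)].
  V(1,0) = exp(-r*dt) * [p*0.261123 + (1-p)*0.000000] = 0.099604
  V(1,1) = exp(-r*dt) * [p*0.000000 + (1-p)*0.000000] = 0.000000
  V(0,0) = exp(-r*dt) * [p*0.099604 + (1-p)*0.000000] = 0.037993


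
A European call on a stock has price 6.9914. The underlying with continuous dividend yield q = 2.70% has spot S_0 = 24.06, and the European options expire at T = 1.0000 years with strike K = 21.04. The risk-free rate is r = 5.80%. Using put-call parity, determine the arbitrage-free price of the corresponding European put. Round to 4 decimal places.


Put-call parity: C - P = S_0 * exp(-qT) - K * exp(-rT).
S_0 * exp(-qT) = 24.0600 * 0.97336124 = 23.41907147
K * exp(-rT) = 21.0400 * 0.94364995 = 19.85439489
P = C - S*exp(-qT) + K*exp(-rT)
P = 6.9914 - 23.41907147 + 19.85439489 = 3.4267

Answer: Put price = 3.4267


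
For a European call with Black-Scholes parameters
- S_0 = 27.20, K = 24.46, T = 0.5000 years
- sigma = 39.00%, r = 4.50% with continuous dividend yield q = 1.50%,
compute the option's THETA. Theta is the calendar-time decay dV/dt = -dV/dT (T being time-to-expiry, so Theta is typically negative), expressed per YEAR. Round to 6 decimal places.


Answer: Theta = -2.889032

Derivation:
d1 = 0.5772995379; d2 = 0.3015278933
phi(d1) = 0.3377072404; exp(-qT) = 0.9925280548; exp(-rT) = 0.9777512372
Theta = -S*exp(-qT)*phi(d1)*sigma/(2*sqrt(T)) - r*K*exp(-rT)*N(d2) + q*S*exp(-qT)*N(d1)
N(d1) = 0.7181314371; N(d2) = 0.6184940083; sqrt(T) = 0.7071067812
Term 1 = -27.2000 * 0.9925280548 * 0.3377072404 * 0.3900 / (2 * 0.7071067812) = -2.5142107360
Term 2 = -0.0450 * 24.4600 * 0.9777512372 * 0.6184940083 = -0.6656299233
Term 3 = 0.0150 * 27.2000 * 0.9925280548 * 0.7181314371 = 0.2908083641
Theta = -2.5142107360 + (-0.6656299233) + (0.2908083641) = -2.889032


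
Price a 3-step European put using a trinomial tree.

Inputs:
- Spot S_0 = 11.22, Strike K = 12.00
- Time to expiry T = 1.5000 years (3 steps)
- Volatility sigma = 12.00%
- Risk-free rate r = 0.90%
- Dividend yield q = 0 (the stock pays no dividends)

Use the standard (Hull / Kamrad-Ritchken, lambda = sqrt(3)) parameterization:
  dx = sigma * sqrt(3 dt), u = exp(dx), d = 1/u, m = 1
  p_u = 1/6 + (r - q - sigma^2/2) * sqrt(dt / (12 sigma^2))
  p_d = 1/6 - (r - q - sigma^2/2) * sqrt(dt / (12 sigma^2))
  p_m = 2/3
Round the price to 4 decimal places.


dt = T/N = 0.500000; dx = sigma*sqrt(3*dt) = 0.146969
u = exp(dx) = 1.158319; d = 1/u = 0.863320
p_u = 0.169729, p_m = 0.666667, p_d = 0.163605
Discount per step: exp(-r*dt) = 0.995510
Stock lattice S(k, j) with j the centered position index:
  k=0: S(0,+0) = 11.2200
  k=1: S(1,-1) = 9.6865; S(1,+0) = 11.2200; S(1,+1) = 12.9963
  k=2: S(2,-2) = 8.3625; S(2,-1) = 9.6865; S(2,+0) = 11.2200; S(2,+1) = 12.9963; S(2,+2) = 15.0539
  k=3: S(3,-3) = 7.2195; S(3,-2) = 8.3625; S(3,-1) = 9.6865; S(3,+0) = 11.2200; S(3,+1) = 12.9963; S(3,+2) = 15.0539; S(3,+3) = 17.4372
Terminal payoffs V(N, j) = max(K - S_T, 0):
  V(3,-3) = 4.780471; V(3,-2) = 3.637486; V(3,-1) = 2.313545; V(3,+0) = 0.780000; V(3,+1) = 0.000000; V(3,+2) = 0.000000; V(3,+3) = 0.000000
Backward induction: V(k, j) = exp(-r*dt) * [p_u * V(k+1, j+1) + p_m * V(k+1, j) + p_d * V(k+1, j-1)]
  V(2,-2) = exp(-r*dt) * [p_u*2.313545 + p_m*3.637486 + p_d*4.780471] = 3.583610
  V(2,-1) = exp(-r*dt) * [p_u*0.780000 + p_m*2.313545 + p_d*3.637486] = 2.259670
  V(2,+0) = exp(-r*dt) * [p_u*0.000000 + p_m*0.780000 + p_d*2.313545] = 0.894473
  V(2,+1) = exp(-r*dt) * [p_u*0.000000 + p_m*0.000000 + p_d*0.780000] = 0.127039
  V(2,+2) = exp(-r*dt) * [p_u*0.000000 + p_m*0.000000 + p_d*0.000000] = 0.000000
  V(1,-1) = exp(-r*dt) * [p_u*0.894473 + p_m*2.259670 + p_d*3.583610] = 2.234483
  V(1,+0) = exp(-r*dt) * [p_u*0.127039 + p_m*0.894473 + p_d*2.259670] = 0.983136
  V(1,+1) = exp(-r*dt) * [p_u*0.000000 + p_m*0.127039 + p_d*0.894473] = 0.229995
  V(0,+0) = exp(-r*dt) * [p_u*0.229995 + p_m*0.983136 + p_d*2.234483] = 1.055274

Answer: Price = V(0,0) = 1.0553
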